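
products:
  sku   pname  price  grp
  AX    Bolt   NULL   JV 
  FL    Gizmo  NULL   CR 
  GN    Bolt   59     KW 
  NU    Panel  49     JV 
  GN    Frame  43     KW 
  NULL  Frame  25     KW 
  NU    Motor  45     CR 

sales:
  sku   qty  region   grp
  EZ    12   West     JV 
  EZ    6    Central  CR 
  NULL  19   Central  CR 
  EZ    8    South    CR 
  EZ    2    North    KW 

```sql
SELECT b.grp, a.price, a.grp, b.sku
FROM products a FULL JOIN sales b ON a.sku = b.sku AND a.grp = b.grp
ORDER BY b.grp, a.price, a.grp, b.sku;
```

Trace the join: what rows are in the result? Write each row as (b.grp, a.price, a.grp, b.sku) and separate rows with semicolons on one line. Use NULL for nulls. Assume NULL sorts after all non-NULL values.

(CR, NULL, NULL, EZ); (CR, NULL, NULL, EZ); (CR, NULL, NULL, NULL); (JV, NULL, NULL, EZ); (KW, NULL, NULL, EZ); (NULL, 25, KW, NULL); (NULL, 43, KW, NULL); (NULL, 45, CR, NULL); (NULL, 49, JV, NULL); (NULL, 59, KW, NULL); (NULL, NULL, CR, NULL); (NULL, NULL, JV, NULL)

FULL OUTER JOIN keeps every row from both sides; unmatched rows get NULL for the other side's columns.
Matching on a.sku = b.sku AND a.grp = b.grp. A NULL in a compared column never satisfies the condition.
- sku=AX, grp=JV: no b row matches, row kept with b columns NULL.
- sku=FL, grp=CR: no b row matches, row kept with b columns NULL.
- sku=GN, grp=KW: no b row matches, row kept with b columns NULL.
- sku=NU, grp=JV: no b row matches, row kept with b columns NULL.
- sku=GN, grp=KW: no b row matches, row kept with b columns NULL.
- sku=NULL, grp=KW: no b row matches, row kept with b columns NULL.
- sku=NU, grp=CR: no b row matches, row kept with b columns NULL.
- 5 row(s) from b found no a partner → padded with NULL.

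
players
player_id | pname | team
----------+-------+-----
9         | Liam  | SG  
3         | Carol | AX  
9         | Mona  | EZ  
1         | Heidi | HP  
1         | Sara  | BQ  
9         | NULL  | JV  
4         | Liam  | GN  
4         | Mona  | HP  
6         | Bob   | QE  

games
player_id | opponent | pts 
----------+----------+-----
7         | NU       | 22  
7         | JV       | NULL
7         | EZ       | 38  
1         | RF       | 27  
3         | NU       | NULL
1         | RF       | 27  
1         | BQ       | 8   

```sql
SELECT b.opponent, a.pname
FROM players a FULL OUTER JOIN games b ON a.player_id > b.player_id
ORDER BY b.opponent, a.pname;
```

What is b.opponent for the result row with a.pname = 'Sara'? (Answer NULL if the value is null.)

NULL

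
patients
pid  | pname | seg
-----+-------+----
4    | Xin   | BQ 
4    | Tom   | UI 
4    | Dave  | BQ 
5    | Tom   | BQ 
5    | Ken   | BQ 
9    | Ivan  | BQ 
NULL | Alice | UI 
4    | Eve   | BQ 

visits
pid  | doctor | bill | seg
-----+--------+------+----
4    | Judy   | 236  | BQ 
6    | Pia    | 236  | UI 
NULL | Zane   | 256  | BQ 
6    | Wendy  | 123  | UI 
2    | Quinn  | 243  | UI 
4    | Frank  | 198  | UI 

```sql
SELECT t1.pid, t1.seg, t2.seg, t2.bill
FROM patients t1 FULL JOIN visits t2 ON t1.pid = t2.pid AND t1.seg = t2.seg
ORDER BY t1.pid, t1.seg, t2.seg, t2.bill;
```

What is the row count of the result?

FULL OUTER JOIN keeps every row from both sides; unmatched rows get NULL for the other side's columns.
Matching on t1.pid = t2.pid AND t1.seg = t2.seg. A NULL in a compared column never satisfies the condition.
- t1 row (pid=4, seg=BQ): matches 1 t2 row(s) → 1 output row(s).
- t1 row (pid=4, seg=UI): matches 1 t2 row(s) → 1 output row(s).
- t1 row (pid=4, seg=BQ): matches 1 t2 row(s) → 1 output row(s).
- t1 row (pid=5, seg=BQ): no match → kept, t2 columns NULL.
- t1 row (pid=5, seg=BQ): no match → kept, t2 columns NULL.
- t1 row (pid=9, seg=BQ): no match → kept, t2 columns NULL.
- t1 row (pid=NULL, seg=UI): no match → kept, t2 columns NULL.
- t1 row (pid=4, seg=BQ): matches 1 t2 row(s) → 1 output row(s).
- plus 4 unmatched t2 row(s), each kept with NULL t1 columns.
Total: 4 matched + 8 padded = 12 rows.

12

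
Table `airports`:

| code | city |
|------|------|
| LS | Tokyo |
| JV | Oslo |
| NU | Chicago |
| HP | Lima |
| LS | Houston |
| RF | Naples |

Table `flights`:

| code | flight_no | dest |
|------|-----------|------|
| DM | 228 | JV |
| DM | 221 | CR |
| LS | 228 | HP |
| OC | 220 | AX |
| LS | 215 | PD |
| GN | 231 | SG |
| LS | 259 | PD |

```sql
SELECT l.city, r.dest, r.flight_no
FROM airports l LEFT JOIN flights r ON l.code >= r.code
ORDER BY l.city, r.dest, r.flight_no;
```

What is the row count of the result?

LEFT JOIN keeps every row from `airports`; unmatched rows get NULL for `flights`'s columns.
Matching on l.code >= r.code.
Matched pairs: 31; unmatched l rows kept: 0.
Total: 31 rows.

31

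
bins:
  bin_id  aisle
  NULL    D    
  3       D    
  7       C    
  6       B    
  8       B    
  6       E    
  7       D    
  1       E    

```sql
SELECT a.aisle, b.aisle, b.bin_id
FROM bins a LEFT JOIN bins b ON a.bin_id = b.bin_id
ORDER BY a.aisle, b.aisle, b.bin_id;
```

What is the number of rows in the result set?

LEFT JOIN keeps every row from `bins a`; unmatched rows get NULL for `bins b`'s columns.
Matching on a.bin_id = b.bin_id. A NULL in a compared column never satisfies the condition.
- a[0] bin_id=NULL → no match; kept with NULLs on the b side.
- a[1] bin_id=3 → 1 match(es) in b → 1 row(s).
- a[2] bin_id=7 → 2 match(es) in b → 2 row(s).
- a[3] bin_id=6 → 2 match(es) in b → 2 row(s).
- a[4] bin_id=8 → 1 match(es) in b → 1 row(s).
- a[5] bin_id=6 → 2 match(es) in b → 2 row(s).
- a[6] bin_id=7 → 2 match(es) in b → 2 row(s).
- a[7] bin_id=1 → 1 match(es) in b → 1 row(s).
Total: 11 matched + 1 padded = 12 rows.

12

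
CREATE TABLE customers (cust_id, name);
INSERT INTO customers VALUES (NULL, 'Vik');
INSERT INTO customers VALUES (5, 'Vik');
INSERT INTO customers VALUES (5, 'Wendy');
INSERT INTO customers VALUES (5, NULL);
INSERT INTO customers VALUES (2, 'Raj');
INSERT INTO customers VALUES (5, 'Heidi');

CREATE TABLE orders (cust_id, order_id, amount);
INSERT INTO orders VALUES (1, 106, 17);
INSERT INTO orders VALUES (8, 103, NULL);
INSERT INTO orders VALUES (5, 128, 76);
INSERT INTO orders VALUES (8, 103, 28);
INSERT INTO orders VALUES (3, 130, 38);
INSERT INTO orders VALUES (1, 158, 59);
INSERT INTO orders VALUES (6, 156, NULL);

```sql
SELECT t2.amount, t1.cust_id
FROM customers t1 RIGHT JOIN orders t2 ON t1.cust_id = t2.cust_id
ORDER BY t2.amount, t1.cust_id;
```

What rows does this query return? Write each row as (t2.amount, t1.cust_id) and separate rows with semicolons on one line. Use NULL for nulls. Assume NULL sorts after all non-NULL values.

(17, NULL); (28, NULL); (38, NULL); (59, NULL); (76, 5); (76, 5); (76, 5); (76, 5); (NULL, NULL); (NULL, NULL)

RIGHT JOIN keeps every row from `orders`; unmatched rows get NULL for `customers`'s columns.
Matching on t1.cust_id = t2.cust_id. A NULL in a compared column never satisfies the condition.
Matched pairs: 4; unmatched t2 rows kept: 6.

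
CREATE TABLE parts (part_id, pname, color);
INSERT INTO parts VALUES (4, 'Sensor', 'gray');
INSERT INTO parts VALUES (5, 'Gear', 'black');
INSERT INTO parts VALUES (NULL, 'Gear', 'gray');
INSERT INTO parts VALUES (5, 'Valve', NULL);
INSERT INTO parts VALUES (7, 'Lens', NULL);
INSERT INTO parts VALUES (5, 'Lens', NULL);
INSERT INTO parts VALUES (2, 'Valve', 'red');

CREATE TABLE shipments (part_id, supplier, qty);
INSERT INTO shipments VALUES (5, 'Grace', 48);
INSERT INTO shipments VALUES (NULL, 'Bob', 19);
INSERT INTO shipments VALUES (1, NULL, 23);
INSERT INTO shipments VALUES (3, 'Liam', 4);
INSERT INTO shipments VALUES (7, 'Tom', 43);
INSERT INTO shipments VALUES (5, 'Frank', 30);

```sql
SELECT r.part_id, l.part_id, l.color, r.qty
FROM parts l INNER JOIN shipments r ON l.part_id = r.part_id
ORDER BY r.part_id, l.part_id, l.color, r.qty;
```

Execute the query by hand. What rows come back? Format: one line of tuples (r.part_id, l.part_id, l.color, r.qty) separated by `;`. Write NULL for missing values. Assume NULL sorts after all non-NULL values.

(5, 5, black, 30); (5, 5, black, 48); (5, 5, NULL, 30); (5, 5, NULL, 30); (5, 5, NULL, 48); (5, 5, NULL, 48); (7, 7, NULL, 43)

INNER JOIN keeps only pairs where the ON condition holds.
Matching on l.part_id = r.part_id. A NULL in a compared column never satisfies the condition.
Matched pairs: 7.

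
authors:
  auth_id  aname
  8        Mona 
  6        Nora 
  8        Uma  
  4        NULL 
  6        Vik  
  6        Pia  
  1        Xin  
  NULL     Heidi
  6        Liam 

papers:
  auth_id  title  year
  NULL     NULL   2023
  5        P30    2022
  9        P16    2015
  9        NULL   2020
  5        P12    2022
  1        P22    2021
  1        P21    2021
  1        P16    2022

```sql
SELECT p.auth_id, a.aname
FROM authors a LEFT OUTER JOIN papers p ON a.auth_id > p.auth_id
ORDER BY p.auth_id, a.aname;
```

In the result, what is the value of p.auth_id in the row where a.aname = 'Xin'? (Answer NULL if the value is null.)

LEFT JOIN keeps every row from `authors`; unmatched rows get NULL for `papers`'s columns.
Matching on a.auth_id > p.auth_id. A NULL in a compared column never satisfies the condition.
- a[0] auth_id=8 → 5 match(es) in p → 5 row(s).
- a[1] auth_id=6 → 5 match(es) in p → 5 row(s).
- a[2] auth_id=8 → 5 match(es) in p → 5 row(s).
- a[3] auth_id=4 → 3 match(es) in p → 3 row(s).
- a[4] auth_id=6 → 5 match(es) in p → 5 row(s).
- a[5] auth_id=6 → 5 match(es) in p → 5 row(s).
- a[6] auth_id=1 → no match; kept with NULLs on the p side.
- a[7] auth_id=NULL → no match; kept with NULLs on the p side.
- a[8] auth_id=6 → 5 match(es) in p → 5 row(s).

NULL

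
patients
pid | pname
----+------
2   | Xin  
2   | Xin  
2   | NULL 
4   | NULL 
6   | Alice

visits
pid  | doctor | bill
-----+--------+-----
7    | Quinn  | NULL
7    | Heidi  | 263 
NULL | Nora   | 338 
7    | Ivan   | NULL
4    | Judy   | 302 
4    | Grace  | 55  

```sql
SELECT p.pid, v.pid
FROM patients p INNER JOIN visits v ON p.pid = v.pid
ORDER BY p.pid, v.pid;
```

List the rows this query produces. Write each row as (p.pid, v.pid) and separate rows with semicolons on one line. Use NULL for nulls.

(4, 4); (4, 4)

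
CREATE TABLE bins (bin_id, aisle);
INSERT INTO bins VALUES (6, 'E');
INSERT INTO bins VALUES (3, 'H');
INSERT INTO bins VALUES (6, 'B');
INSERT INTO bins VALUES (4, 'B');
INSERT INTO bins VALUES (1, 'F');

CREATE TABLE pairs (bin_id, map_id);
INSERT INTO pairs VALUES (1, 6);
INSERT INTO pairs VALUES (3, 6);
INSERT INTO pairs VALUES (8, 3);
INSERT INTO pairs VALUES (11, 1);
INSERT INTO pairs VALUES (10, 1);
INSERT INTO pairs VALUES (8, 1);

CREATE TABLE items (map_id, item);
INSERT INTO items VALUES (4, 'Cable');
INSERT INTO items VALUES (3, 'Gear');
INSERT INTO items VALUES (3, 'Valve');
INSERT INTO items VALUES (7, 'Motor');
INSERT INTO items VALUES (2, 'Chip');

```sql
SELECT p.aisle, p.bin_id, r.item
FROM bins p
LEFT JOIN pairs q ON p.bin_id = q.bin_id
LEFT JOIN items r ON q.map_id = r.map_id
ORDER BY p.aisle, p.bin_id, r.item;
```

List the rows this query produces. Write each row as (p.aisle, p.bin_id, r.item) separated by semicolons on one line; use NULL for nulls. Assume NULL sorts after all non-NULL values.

Evaluate left to right. First `bins p LEFT JOIN pairs q` on bin_id: 5 row(s).
Then LEFT JOIN `items r` on map_id: each of those 5 rows is kept; rows whose q.map_id has no match in r get NULL for r's columns.

(B, 4, NULL); (B, 6, NULL); (E, 6, NULL); (F, 1, NULL); (H, 3, NULL)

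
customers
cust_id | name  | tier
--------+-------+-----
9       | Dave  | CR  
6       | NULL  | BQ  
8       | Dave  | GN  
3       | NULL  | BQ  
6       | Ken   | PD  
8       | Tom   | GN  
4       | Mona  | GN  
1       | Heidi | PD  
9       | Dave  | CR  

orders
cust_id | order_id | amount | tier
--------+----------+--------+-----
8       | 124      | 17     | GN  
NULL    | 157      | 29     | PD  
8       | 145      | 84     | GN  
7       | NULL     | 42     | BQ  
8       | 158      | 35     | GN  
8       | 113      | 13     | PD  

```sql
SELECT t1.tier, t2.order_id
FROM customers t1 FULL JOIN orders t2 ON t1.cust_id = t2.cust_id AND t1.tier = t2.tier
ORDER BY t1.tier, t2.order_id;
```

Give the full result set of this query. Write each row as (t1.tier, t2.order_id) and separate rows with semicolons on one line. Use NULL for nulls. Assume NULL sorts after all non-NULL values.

(BQ, NULL); (BQ, NULL); (CR, NULL); (CR, NULL); (GN, 124); (GN, 124); (GN, 145); (GN, 145); (GN, 158); (GN, 158); (GN, NULL); (PD, NULL); (PD, NULL); (NULL, 113); (NULL, 157); (NULL, NULL)

FULL OUTER JOIN keeps every row from both sides; unmatched rows get NULL for the other side's columns.
Matching on t1.cust_id = t2.cust_id AND t1.tier = t2.tier. A NULL in a compared column never satisfies the condition.
- t1[0] cust_id=9, tier=CR → no match; kept with NULLs on the t2 side.
- t1[1] cust_id=6, tier=BQ → no match; kept with NULLs on the t2 side.
- t1[2] cust_id=8, tier=GN → 3 match(es) in t2 → 3 row(s).
- t1[3] cust_id=3, tier=BQ → no match; kept with NULLs on the t2 side.
- t1[4] cust_id=6, tier=PD → no match; kept with NULLs on the t2 side.
- t1[5] cust_id=8, tier=GN → 3 match(es) in t2 → 3 row(s).
- t1[6] cust_id=4, tier=GN → no match; kept with NULLs on the t2 side.
- t1[7] cust_id=1, tier=PD → no match; kept with NULLs on the t2 side.
- t1[8] cust_id=9, tier=CR → no match; kept with NULLs on the t2 side.
- plus 3 unmatched t2 row(s), each kept with NULL t1 columns.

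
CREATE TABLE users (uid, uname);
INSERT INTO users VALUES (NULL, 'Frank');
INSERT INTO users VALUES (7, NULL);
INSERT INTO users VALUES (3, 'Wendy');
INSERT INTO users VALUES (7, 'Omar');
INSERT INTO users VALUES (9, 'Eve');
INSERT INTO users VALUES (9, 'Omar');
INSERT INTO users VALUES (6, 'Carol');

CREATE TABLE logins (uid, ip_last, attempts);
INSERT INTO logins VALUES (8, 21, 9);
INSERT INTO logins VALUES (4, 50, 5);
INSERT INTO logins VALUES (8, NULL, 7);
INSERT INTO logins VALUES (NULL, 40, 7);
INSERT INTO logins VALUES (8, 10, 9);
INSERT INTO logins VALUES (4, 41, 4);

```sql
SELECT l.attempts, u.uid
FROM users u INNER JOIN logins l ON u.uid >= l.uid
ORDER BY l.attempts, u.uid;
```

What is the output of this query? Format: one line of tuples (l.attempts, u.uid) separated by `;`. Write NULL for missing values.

(4, 6); (4, 7); (4, 7); (4, 9); (4, 9); (5, 6); (5, 7); (5, 7); (5, 9); (5, 9); (7, 9); (7, 9); (9, 9); (9, 9); (9, 9); (9, 9)

INNER JOIN keeps only pairs where the ON condition holds.
Matching on u.uid >= l.uid. A NULL in a compared column never satisfies the condition.
- u (uid=NULL) has no partner → excluded.
- u (uid=7) pairs with 2 row(s) of l.
- u (uid=3) has no partner → excluded.
- u (uid=7) pairs with 2 row(s) of l.
- u (uid=9) pairs with 5 row(s) of l.
- u (uid=9) pairs with 5 row(s) of l.
- u (uid=6) pairs with 2 row(s) of l.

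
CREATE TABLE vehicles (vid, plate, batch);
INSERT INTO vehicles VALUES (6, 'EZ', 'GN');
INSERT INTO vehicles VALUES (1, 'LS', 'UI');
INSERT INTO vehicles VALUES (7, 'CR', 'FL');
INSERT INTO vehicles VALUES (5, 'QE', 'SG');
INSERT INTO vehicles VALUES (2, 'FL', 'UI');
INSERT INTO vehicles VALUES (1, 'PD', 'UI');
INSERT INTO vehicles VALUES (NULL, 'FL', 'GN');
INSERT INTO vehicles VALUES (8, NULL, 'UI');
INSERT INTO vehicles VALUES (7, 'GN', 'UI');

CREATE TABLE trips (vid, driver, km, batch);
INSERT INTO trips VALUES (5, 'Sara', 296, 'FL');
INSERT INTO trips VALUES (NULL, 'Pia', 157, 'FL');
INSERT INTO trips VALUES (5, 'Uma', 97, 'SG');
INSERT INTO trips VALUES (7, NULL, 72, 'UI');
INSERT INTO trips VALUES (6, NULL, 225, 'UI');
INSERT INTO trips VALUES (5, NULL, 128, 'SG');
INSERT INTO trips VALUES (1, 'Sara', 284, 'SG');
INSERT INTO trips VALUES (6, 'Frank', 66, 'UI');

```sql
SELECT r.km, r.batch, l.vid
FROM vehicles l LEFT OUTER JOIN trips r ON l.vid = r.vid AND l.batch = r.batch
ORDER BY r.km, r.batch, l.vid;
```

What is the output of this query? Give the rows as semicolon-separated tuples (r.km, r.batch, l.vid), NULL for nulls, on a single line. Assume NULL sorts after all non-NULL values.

LEFT JOIN keeps every row from `vehicles`; unmatched rows get NULL for `trips`'s columns.
Matching on l.vid = r.vid AND l.batch = r.batch. A NULL in a compared column never satisfies the condition.
- l (vid=6, batch=GN) has no partner → padded with NULL.
- l (vid=1, batch=UI) has no partner → padded with NULL.
- l (vid=7, batch=FL) has no partner → padded with NULL.
- l (vid=5, batch=SG) pairs with 2 row(s) of r.
- l (vid=2, batch=UI) has no partner → padded with NULL.
- l (vid=1, batch=UI) has no partner → padded with NULL.
- l (vid=NULL, batch=GN) has no partner → padded with NULL.
- l (vid=8, batch=UI) has no partner → padded with NULL.
- l (vid=7, batch=UI) pairs with 1 row(s) of r.
After projecting and ordering:
r.km | r.batch | l.vid
72 | UI | 7
97 | SG | 5
128 | SG | 5
NULL | NULL | 1
NULL | NULL | 1
NULL | NULL | 2
NULL | NULL | 6
NULL | NULL | 7
NULL | NULL | 8
NULL | NULL | NULL

(72, UI, 7); (97, SG, 5); (128, SG, 5); (NULL, NULL, 1); (NULL, NULL, 1); (NULL, NULL, 2); (NULL, NULL, 6); (NULL, NULL, 7); (NULL, NULL, 8); (NULL, NULL, NULL)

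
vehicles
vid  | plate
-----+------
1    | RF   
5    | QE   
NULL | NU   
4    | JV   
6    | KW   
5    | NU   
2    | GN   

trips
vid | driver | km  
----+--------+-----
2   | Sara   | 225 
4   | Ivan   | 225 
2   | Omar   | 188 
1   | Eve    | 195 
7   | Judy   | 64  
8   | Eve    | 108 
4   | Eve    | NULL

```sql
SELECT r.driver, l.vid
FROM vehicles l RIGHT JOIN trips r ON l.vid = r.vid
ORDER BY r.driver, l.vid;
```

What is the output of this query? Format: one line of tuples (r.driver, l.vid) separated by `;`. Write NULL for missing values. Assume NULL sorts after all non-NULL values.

RIGHT JOIN keeps every row from `trips`; unmatched rows get NULL for `vehicles`'s columns.
Matching on l.vid = r.vid. A NULL in a compared column never satisfies the condition.
- vid=1: 1 matching r row(s), so 1 row(s) emitted.
- vid=5: no matching r row.
- vid=NULL: no matching r row.
- vid=4: 2 matching r row(s), so 2 row(s) emitted.
- vid=6: no matching r row.
- vid=5: no matching r row.
- vid=2: 2 matching r row(s), so 2 row(s) emitted.
- 2 r row(s) had no l match → kept, l columns NULL.
After projecting and ordering:
r.driver | l.vid
Eve | 1
Eve | 4
Eve | NULL
Ivan | 4
Judy | NULL
Omar | 2
Sara | 2

(Eve, 1); (Eve, 4); (Eve, NULL); (Ivan, 4); (Judy, NULL); (Omar, 2); (Sara, 2)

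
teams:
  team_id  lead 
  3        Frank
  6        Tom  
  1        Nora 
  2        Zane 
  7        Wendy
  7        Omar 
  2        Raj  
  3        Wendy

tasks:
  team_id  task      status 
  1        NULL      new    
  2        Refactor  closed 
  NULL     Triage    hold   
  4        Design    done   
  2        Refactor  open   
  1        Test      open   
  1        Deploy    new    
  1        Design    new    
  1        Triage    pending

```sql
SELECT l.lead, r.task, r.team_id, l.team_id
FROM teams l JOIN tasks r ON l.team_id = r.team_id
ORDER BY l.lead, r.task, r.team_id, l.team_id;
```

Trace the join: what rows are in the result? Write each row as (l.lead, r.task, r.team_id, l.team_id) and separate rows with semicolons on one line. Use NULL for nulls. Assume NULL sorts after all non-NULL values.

(Nora, Deploy, 1, 1); (Nora, Design, 1, 1); (Nora, Test, 1, 1); (Nora, Triage, 1, 1); (Nora, NULL, 1, 1); (Raj, Refactor, 2, 2); (Raj, Refactor, 2, 2); (Zane, Refactor, 2, 2); (Zane, Refactor, 2, 2)

INNER JOIN keeps only pairs where the ON condition holds.
Matching on l.team_id = r.team_id. A NULL in a compared column never satisfies the condition.
- l (team_id=3) has no partner → excluded.
- l (team_id=6) has no partner → excluded.
- l (team_id=1) pairs with 5 row(s) of r.
- l (team_id=2) pairs with 2 row(s) of r.
- l (team_id=7) has no partner → excluded.
- l (team_id=7) has no partner → excluded.
- l (team_id=2) pairs with 2 row(s) of r.
- l (team_id=3) has no partner → excluded.
After projecting and ordering:
l.lead | r.task | r.team_id | l.team_id
Nora | Deploy | 1 | 1
Nora | Design | 1 | 1
Nora | Test | 1 | 1
Nora | Triage | 1 | 1
Nora | NULL | 1 | 1
Raj | Refactor | 2 | 2
Raj | Refactor | 2 | 2
Zane | Refactor | 2 | 2
Zane | Refactor | 2 | 2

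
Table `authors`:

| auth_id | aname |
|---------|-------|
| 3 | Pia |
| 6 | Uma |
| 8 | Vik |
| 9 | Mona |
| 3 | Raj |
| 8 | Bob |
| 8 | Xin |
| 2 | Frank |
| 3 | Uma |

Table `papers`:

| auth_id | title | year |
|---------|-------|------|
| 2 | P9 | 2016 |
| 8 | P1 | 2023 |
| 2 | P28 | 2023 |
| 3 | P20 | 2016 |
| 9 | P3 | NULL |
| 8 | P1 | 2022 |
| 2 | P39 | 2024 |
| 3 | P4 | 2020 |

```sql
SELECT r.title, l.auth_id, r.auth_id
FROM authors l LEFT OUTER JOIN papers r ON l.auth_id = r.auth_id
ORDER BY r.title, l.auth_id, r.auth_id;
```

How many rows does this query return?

17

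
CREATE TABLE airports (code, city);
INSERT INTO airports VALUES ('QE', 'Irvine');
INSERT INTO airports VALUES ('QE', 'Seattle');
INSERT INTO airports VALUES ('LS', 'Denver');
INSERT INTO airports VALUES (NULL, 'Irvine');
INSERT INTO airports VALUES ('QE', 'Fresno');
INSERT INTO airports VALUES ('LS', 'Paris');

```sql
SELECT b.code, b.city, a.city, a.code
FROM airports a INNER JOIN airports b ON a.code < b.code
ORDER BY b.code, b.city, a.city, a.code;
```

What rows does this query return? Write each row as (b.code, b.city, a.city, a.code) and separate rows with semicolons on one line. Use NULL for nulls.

INNER JOIN keeps only pairs where the ON condition holds.
Matching on a.code < b.code. A NULL in a compared column never satisfies the condition.
Matched pairs: 6.

(QE, Fresno, Denver, LS); (QE, Fresno, Paris, LS); (QE, Irvine, Denver, LS); (QE, Irvine, Paris, LS); (QE, Seattle, Denver, LS); (QE, Seattle, Paris, LS)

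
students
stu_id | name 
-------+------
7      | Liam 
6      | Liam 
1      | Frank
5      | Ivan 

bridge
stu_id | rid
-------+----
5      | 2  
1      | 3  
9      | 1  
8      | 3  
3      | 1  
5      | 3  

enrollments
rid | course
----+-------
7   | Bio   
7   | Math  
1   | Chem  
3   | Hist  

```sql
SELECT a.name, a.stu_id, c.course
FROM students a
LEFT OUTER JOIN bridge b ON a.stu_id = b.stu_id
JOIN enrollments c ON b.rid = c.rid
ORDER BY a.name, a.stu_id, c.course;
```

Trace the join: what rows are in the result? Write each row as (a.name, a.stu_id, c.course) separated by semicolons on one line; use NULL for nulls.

(Frank, 1, Hist); (Ivan, 5, Hist)

Joins associate left-to-right: students LEFT JOIN bridge on stu_id gives 5 intermediate row(s).
Then INNER JOIN `enrollments c` on rid: keep only rows whose b.rid appears in c.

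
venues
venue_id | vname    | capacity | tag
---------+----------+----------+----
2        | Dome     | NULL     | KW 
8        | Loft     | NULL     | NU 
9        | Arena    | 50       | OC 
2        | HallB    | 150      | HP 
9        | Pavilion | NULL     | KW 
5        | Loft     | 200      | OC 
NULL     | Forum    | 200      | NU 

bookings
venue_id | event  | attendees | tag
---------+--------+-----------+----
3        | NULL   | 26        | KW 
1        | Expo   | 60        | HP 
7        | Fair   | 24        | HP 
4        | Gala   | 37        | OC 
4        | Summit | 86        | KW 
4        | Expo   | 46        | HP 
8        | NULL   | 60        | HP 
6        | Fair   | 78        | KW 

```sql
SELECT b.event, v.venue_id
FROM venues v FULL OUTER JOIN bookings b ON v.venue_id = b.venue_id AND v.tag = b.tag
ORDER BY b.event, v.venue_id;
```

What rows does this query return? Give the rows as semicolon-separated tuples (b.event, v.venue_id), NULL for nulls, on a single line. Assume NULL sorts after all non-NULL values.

FULL OUTER JOIN keeps every row from both sides; unmatched rows get NULL for the other side's columns.
Matching on v.venue_id = b.venue_id AND v.tag = b.tag. A NULL in a compared column never satisfies the condition.
Matched pairs: 0; unmatched v rows kept: 7; unmatched b rows kept: 8.

(Expo, NULL); (Expo, NULL); (Fair, NULL); (Fair, NULL); (Gala, NULL); (Summit, NULL); (NULL, 2); (NULL, 2); (NULL, 5); (NULL, 8); (NULL, 9); (NULL, 9); (NULL, NULL); (NULL, NULL); (NULL, NULL)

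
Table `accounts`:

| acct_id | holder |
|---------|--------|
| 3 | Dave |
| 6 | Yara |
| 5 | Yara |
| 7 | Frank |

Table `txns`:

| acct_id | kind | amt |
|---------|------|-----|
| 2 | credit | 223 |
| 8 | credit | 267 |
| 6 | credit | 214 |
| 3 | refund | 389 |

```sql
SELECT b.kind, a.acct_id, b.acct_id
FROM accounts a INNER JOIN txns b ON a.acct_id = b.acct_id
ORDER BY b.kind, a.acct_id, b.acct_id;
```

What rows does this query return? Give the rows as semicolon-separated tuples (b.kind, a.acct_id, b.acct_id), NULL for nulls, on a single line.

(credit, 6, 6); (refund, 3, 3)

INNER JOIN keeps only pairs where the ON condition holds.
Matching on a.acct_id = b.acct_id.
- a row (acct_id=3): matches 1 b row(s) → 1 output row(s).
- a row (acct_id=6): matches 1 b row(s) → 1 output row(s).
- a row (acct_id=5): no match → dropped.
- a row (acct_id=7): no match → dropped.
After projecting and ordering:
b.kind | a.acct_id | b.acct_id
credit | 6 | 6
refund | 3 | 3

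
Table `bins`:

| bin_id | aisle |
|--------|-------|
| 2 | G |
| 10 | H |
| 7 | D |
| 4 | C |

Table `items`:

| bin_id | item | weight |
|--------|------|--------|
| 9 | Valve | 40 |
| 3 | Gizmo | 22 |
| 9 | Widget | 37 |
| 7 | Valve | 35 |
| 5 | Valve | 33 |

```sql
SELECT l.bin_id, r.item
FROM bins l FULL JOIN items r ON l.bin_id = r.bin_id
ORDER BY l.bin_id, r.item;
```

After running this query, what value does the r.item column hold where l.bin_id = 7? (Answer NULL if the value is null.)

FULL OUTER JOIN keeps every row from both sides; unmatched rows get NULL for the other side's columns.
Matching on l.bin_id = r.bin_id.
Matched pairs: 1; unmatched l rows kept: 3; unmatched r rows kept: 4.

Valve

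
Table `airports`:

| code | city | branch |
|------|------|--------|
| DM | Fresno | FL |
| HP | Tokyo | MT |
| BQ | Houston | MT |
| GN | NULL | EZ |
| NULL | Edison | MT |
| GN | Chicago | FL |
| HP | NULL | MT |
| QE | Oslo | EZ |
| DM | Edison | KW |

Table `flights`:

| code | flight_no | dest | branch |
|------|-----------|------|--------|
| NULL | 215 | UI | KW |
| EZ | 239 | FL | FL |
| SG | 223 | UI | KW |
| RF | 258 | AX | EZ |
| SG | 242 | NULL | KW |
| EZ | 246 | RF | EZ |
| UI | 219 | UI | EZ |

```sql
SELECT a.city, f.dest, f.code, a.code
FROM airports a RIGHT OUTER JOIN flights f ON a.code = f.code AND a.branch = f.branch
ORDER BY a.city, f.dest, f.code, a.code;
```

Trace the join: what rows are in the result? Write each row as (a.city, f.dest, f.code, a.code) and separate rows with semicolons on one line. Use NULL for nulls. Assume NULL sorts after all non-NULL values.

RIGHT JOIN keeps every row from `flights`; unmatched rows get NULL for `airports`'s columns.
Matching on a.code = f.code AND a.branch = f.branch. A NULL in a compared column never satisfies the condition.
- a row (code=DM, branch=FL): no match.
- a row (code=HP, branch=MT): no match.
- a row (code=BQ, branch=MT): no match.
- a row (code=GN, branch=EZ): no match.
- a row (code=NULL, branch=MT): no match.
- a row (code=GN, branch=FL): no match.
- a row (code=HP, branch=MT): no match.
- a row (code=QE, branch=EZ): no match.
- a row (code=DM, branch=KW): no match.
- 7 f row(s) had no a match → kept, a columns NULL.
After projecting and ordering:
a.city | f.dest | f.code | a.code
NULL | AX | RF | NULL
NULL | FL | EZ | NULL
NULL | RF | EZ | NULL
NULL | UI | SG | NULL
NULL | UI | UI | NULL
NULL | UI | NULL | NULL
NULL | NULL | SG | NULL

(NULL, AX, RF, NULL); (NULL, FL, EZ, NULL); (NULL, RF, EZ, NULL); (NULL, UI, SG, NULL); (NULL, UI, UI, NULL); (NULL, UI, NULL, NULL); (NULL, NULL, SG, NULL)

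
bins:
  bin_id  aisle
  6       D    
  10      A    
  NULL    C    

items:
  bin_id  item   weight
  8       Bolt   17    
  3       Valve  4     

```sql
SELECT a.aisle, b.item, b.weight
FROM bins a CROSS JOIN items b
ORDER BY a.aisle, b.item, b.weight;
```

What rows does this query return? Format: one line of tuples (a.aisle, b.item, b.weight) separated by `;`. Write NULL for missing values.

(A, Bolt, 17); (A, Valve, 4); (C, Bolt, 17); (C, Valve, 4); (D, Bolt, 17); (D, Valve, 4)

CROSS JOIN pairs every row of `bins` with every row of `items`: 3 × 2 = 6 rows.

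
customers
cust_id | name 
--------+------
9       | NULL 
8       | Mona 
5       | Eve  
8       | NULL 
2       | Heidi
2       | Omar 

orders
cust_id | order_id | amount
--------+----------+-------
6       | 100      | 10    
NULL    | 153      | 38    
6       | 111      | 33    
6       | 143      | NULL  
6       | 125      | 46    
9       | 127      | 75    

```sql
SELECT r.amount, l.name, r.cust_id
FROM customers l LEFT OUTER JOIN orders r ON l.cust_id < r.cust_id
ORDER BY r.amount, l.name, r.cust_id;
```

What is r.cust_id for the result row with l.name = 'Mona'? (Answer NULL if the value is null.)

9

LEFT JOIN keeps every row from `customers`; unmatched rows get NULL for `orders`'s columns.
Matching on l.cust_id < r.cust_id. A NULL in a compared column never satisfies the condition.
- l (cust_id=9) has no partner → padded with NULL.
- l (cust_id=8) pairs with 1 row(s) of r.
- l (cust_id=5) pairs with 5 row(s) of r.
- l (cust_id=8) pairs with 1 row(s) of r.
- l (cust_id=2) pairs with 5 row(s) of r.
- l (cust_id=2) pairs with 5 row(s) of r.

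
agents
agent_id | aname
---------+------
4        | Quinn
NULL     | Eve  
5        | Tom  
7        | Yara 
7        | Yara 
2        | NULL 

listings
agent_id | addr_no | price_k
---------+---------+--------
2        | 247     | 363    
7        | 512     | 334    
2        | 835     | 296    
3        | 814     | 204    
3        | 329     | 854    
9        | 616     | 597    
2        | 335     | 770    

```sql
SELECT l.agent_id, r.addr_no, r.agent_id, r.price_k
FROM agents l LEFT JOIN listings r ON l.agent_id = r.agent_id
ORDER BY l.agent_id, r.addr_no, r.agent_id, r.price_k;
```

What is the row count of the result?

LEFT JOIN keeps every row from `agents`; unmatched rows get NULL for `listings`'s columns.
Matching on l.agent_id = r.agent_id. A NULL in a compared column never satisfies the condition.
Matched pairs: 5; unmatched l rows kept: 3.
Total: 5 matched + 3 padded = 8 rows.

8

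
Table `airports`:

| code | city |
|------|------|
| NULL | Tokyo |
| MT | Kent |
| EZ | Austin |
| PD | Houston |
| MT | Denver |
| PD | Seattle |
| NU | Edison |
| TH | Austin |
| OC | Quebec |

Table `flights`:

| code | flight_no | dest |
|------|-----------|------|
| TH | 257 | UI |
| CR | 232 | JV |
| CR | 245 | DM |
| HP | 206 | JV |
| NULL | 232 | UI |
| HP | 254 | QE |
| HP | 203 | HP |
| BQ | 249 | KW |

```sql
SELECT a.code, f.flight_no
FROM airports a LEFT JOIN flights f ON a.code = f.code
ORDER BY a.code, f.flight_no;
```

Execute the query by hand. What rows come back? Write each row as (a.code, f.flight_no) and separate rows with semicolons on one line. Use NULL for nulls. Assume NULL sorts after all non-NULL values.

(EZ, NULL); (MT, NULL); (MT, NULL); (NU, NULL); (OC, NULL); (PD, NULL); (PD, NULL); (TH, 257); (NULL, NULL)

LEFT JOIN keeps every row from `airports`; unmatched rows get NULL for `flights`'s columns.
Matching on a.code = f.code. A NULL in a compared column never satisfies the condition.
- a row (code=NULL): no match → kept, f columns NULL.
- a row (code=MT): no match → kept, f columns NULL.
- a row (code=EZ): no match → kept, f columns NULL.
- a row (code=PD): no match → kept, f columns NULL.
- a row (code=MT): no match → kept, f columns NULL.
- a row (code=PD): no match → kept, f columns NULL.
- a row (code=NU): no match → kept, f columns NULL.
- a row (code=TH): matches 1 f row(s) → 1 output row(s).
- a row (code=OC): no match → kept, f columns NULL.
After projecting and ordering:
a.code | f.flight_no
EZ | NULL
MT | NULL
MT | NULL
NU | NULL
OC | NULL
PD | NULL
PD | NULL
TH | 257
NULL | NULL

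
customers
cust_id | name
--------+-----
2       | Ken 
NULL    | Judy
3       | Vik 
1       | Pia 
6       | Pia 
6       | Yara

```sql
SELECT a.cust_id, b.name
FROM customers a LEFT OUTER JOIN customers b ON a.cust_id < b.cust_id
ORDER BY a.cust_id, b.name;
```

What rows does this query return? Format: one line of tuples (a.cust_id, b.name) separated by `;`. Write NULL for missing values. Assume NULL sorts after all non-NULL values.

(1, Ken); (1, Pia); (1, Vik); (1, Yara); (2, Pia); (2, Vik); (2, Yara); (3, Pia); (3, Yara); (6, NULL); (6, NULL); (NULL, NULL)

LEFT JOIN keeps every row from `customers a`; unmatched rows get NULL for `customers b`'s columns.
Matching on a.cust_id < b.cust_id. A NULL in a compared column never satisfies the condition.
- a[0] cust_id=2 → 3 match(es) in b → 3 row(s).
- a[1] cust_id=NULL → no match; kept with NULLs on the b side.
- a[2] cust_id=3 → 2 match(es) in b → 2 row(s).
- a[3] cust_id=1 → 4 match(es) in b → 4 row(s).
- a[4] cust_id=6 → no match; kept with NULLs on the b side.
- a[5] cust_id=6 → no match; kept with NULLs on the b side.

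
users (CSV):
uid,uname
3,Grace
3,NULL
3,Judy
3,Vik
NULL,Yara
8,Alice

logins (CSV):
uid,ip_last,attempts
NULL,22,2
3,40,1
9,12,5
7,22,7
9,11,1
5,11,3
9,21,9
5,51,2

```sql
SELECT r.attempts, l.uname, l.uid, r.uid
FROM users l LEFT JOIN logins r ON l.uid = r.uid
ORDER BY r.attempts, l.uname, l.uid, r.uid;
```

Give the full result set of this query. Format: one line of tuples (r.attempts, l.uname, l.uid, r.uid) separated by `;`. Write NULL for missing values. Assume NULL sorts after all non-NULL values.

LEFT JOIN keeps every row from `users`; unmatched rows get NULL for `logins`'s columns.
Matching on l.uid = r.uid. A NULL in a compared column never satisfies the condition.
- l[0] uid=3 → 1 match(es) in r → 1 row(s).
- l[1] uid=3 → 1 match(es) in r → 1 row(s).
- l[2] uid=3 → 1 match(es) in r → 1 row(s).
- l[3] uid=3 → 1 match(es) in r → 1 row(s).
- l[4] uid=NULL → no match; kept with NULLs on the r side.
- l[5] uid=8 → no match; kept with NULLs on the r side.
After projecting and ordering:
r.attempts | l.uname | l.uid | r.uid
1 | Grace | 3 | 3
1 | Judy | 3 | 3
1 | Vik | 3 | 3
1 | NULL | 3 | 3
NULL | Alice | 8 | NULL
NULL | Yara | NULL | NULL

(1, Grace, 3, 3); (1, Judy, 3, 3); (1, Vik, 3, 3); (1, NULL, 3, 3); (NULL, Alice, 8, NULL); (NULL, Yara, NULL, NULL)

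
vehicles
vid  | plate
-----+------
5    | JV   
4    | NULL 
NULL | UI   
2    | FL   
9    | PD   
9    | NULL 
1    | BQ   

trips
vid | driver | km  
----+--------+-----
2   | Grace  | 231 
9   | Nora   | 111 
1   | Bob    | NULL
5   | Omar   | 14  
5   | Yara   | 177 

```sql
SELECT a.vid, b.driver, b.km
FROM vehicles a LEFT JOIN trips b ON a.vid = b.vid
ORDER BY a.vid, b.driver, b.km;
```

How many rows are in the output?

LEFT JOIN keeps every row from `vehicles`; unmatched rows get NULL for `trips`'s columns.
Matching on a.vid = b.vid. A NULL in a compared column never satisfies the condition.
Matched pairs: 6; unmatched a rows kept: 2.
Total: 6 matched + 2 padded = 8 rows.

8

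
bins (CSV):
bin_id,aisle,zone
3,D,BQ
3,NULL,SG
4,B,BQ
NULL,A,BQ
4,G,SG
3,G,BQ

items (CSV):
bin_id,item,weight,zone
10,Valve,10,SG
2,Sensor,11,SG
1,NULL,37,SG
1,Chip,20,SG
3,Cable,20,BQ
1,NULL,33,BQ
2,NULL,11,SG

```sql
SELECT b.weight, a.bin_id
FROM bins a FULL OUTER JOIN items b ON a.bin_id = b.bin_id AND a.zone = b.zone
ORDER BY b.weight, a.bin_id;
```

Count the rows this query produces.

12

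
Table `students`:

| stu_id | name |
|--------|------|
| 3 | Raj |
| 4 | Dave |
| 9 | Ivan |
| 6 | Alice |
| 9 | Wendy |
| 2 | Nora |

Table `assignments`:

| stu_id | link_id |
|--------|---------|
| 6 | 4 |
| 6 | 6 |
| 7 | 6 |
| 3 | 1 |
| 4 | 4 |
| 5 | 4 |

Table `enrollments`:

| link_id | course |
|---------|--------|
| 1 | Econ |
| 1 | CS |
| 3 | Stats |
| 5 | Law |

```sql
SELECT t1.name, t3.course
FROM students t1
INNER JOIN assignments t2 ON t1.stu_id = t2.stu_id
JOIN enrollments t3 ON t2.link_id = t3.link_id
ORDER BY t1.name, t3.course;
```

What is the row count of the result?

Joins associate left-to-right: students INNER JOIN assignments on stu_id gives 4 intermediate row(s).
Then INNER JOIN `enrollments t3` on link_id: keep only rows whose t2.link_id appears in t3.
Result: 2 row(s).

2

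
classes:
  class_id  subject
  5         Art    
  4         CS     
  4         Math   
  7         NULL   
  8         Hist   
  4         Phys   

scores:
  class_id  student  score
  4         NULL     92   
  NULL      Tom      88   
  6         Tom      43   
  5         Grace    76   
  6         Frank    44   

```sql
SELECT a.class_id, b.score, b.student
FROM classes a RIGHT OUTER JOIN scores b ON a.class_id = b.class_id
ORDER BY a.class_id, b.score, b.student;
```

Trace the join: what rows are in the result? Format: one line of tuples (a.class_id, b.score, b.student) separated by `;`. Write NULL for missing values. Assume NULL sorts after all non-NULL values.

(4, 92, NULL); (4, 92, NULL); (4, 92, NULL); (5, 76, Grace); (NULL, 43, Tom); (NULL, 44, Frank); (NULL, 88, Tom)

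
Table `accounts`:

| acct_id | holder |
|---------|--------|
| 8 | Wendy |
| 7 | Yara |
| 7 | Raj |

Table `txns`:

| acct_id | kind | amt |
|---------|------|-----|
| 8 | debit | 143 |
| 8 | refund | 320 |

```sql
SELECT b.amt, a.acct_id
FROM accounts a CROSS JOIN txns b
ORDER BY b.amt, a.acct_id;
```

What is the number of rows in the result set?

6

CROSS JOIN pairs every row of `accounts` with every row of `txns`: 3 × 2 = 6 rows.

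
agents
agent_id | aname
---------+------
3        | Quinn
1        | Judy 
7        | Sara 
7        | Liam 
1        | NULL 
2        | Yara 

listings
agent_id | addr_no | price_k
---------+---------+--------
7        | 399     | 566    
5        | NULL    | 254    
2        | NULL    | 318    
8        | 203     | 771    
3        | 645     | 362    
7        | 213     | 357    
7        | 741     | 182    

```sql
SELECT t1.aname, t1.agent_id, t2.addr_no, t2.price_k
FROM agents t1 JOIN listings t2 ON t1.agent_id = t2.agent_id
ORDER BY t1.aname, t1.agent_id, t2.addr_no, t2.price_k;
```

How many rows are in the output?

8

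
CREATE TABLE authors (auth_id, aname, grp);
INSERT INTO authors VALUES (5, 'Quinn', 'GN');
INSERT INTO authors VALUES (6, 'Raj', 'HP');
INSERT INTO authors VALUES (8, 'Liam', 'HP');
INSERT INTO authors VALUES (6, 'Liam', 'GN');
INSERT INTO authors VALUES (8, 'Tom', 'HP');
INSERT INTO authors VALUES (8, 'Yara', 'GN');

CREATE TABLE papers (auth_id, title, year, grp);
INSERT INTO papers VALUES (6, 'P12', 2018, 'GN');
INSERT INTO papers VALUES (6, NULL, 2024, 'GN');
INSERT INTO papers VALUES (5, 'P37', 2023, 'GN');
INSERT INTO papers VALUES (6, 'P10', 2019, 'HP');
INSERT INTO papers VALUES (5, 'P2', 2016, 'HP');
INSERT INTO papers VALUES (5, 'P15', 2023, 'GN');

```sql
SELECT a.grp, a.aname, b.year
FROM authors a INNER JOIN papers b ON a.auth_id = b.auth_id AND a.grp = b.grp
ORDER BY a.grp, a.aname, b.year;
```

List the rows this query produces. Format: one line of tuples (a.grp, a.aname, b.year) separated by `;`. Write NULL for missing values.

INNER JOIN keeps only pairs where the ON condition holds.
Matching on a.auth_id = b.auth_id AND a.grp = b.grp.
- a[0] auth_id=5, grp=GN → 2 match(es) in b → 2 row(s).
- a[1] auth_id=6, grp=HP → 1 match(es) in b → 1 row(s).
- a[2] auth_id=8, grp=HP → no match; dropped.
- a[3] auth_id=6, grp=GN → 2 match(es) in b → 2 row(s).
- a[4] auth_id=8, grp=HP → no match; dropped.
- a[5] auth_id=8, grp=GN → no match; dropped.
After projecting and ordering:
a.grp | a.aname | b.year
GN | Liam | 2018
GN | Liam | 2024
GN | Quinn | 2023
GN | Quinn | 2023
HP | Raj | 2019

(GN, Liam, 2018); (GN, Liam, 2024); (GN, Quinn, 2023); (GN, Quinn, 2023); (HP, Raj, 2019)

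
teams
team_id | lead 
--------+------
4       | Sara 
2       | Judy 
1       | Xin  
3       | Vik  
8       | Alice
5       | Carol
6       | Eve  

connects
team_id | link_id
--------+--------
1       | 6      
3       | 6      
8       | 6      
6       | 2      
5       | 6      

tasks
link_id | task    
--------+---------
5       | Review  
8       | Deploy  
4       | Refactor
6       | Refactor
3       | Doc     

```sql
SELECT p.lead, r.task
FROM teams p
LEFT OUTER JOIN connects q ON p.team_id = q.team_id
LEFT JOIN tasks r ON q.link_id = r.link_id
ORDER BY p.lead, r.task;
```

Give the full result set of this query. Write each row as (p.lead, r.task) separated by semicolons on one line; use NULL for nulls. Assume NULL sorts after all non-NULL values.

(Alice, Refactor); (Carol, Refactor); (Eve, NULL); (Judy, NULL); (Sara, NULL); (Vik, Refactor); (Xin, Refactor)

Step 1 — p LEFT JOIN q on team_id → 7 row(s).
Then LEFT JOIN `tasks r` on link_id: each of those 7 rows is kept; rows whose q.link_id has no match in r get NULL for r's columns.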